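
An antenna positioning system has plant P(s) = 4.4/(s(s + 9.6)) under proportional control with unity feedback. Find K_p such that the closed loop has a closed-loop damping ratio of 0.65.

Closed-loop characteristic equation: s² + 9.6s + K_p·4.4 = 0.
So ω_n = √(4.4K_p) and 2ζω_n = 9.6, giving ζ = 9.6/(2√(4.4K_p)).
Setting ζ = 0.65: √(4.4K_p) = 9.6/(2·0.65) = 7.385, so K_p = 54.53/4.4 = 12.4.

K_p = 12.4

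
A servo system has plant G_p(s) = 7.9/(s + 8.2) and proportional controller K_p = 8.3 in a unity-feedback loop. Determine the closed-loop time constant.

Closed-loop transfer function: T(s) = K_p·G_p(s)/(1 + K_p·G_p(s)) = 65.57/(s + 8.2 + 65.57) = 65.57/(s + 73.77).
Time constant τ = 1/73.77 = 0.0136 s.

τ = 0.0136 s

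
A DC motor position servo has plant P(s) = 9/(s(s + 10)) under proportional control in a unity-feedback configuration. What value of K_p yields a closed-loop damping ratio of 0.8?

Closed-loop characteristic equation: s² + 10s + K_p·9 = 0.
So ω_n = √(9K_p) and 2ζω_n = 10, giving ζ = 10/(2√(9K_p)).
Setting ζ = 0.8: √(9K_p) = 10/(2·0.8) = 6.25, so K_p = 39.06/9 = 4.34.

K_p = 4.34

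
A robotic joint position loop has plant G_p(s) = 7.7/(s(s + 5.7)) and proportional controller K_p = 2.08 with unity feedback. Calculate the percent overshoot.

From 1 + K_pG_p(s) = 0: s² + 5.7s + 16.02 = 0 ⇒ ω_n = 4.002, ζ = 0.7121.
%OS = 100·exp(−πζ/√(1−ζ²)) = 100·exp(−π·0.7121/√0.4929) = 4.13%.

4.13%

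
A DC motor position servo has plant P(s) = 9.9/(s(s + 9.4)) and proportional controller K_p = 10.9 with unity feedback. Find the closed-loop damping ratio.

1 + K_p·P(s) = 0 gives s² + 9.4s + 107.9 = 0.
So ω_n² = 107.9 ⇒ ω_n = 10.39 rad/s, and ζ = 9.4/(2ω_n) = 0.452.

ζ = 0.452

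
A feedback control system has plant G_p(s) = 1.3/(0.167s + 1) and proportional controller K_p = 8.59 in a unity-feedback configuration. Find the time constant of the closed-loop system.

Closed loop: T(s) = K_p·G_p/(1+K_p·G_p) = 11.17/(0.167s + 1 + 11.17), with pole at s = −(1 + 11.17)/0.167 = −72.86.
Closed-loop time constant τ = 1/72.86 = 0.0137 s.

τ = 0.0137 s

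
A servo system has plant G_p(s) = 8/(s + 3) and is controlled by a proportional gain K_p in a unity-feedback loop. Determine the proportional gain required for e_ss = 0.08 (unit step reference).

The loop is type 0, so e_ss(step) = 1/(1 + K_pos) with K_pos = K_p·G_p(0).
G_p(0) = 2.667. Require 1/(1 + K_p·2.667) = 0.08, so 1 + 2.667·K_p = 12.5.
K_p = (12.5 − 1)/2.667 = 4.31.

K_p = 4.31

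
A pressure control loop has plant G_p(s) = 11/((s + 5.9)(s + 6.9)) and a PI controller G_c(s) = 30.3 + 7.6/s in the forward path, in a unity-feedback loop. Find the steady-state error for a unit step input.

0

The open loop G_c(s)G_p(s) has a pole at the origin (type 1), so the static position error constant is infinite and e_ss = 1/(1+∞) = 0.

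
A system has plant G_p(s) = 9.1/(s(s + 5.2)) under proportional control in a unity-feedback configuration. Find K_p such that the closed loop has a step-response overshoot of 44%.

From %OS = 100·exp(−πζ/√(1−ζ²)) = 44%, ζ = −ln(0.44)/√(π²+ln²(0.44)) = 0.2528.
Characteristic equation s² + 5.2s + 9.1K_p = 0 gives ζ = 5.2/(2√(9.1K_p)).
Setting ζ = 0.2528: √(9.1K_p) = 5.2/(2·0.2528) = 10.28, so K_p = 105.7/9.1 = 11.6.

K_p = 11.6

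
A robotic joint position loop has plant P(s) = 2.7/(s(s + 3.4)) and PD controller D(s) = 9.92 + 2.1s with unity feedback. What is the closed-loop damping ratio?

ζ = 0.876

Forward path: (9.92 + 2.1s)·2.7/(s(s+3.4)). The closed-loop characteristic equation is s² + (3.4 + 2.7·2.1)s + 2.7·9.92 = 0.
That is s² + 9.07s + 26.78 = 0, so ω_n = 5.175 rad/s and ζ = 9.07/(2·5.175) = 0.8763.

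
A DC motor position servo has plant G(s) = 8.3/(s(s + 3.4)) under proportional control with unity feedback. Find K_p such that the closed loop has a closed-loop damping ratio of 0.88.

Closed-loop characteristic equation: s² + 3.4s + K_p·8.3 = 0.
So ω_n = √(8.3K_p) and 2ζω_n = 3.4, giving ζ = 3.4/(2√(8.3K_p)).
Setting ζ = 0.88: √(8.3K_p) = 3.4/(2·0.88) = 1.932, so K_p = 3.732/8.3 = 0.45.

K_p = 0.45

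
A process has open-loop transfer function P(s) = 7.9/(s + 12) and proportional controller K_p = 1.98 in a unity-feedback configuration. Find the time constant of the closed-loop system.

τ = 0.0362 s

Closed-loop transfer function: T(s) = K_p·P(s)/(1 + K_p·P(s)) = 15.64/(s + 12 + 15.64) = 15.64/(s + 27.64).
Time constant τ = 1/27.64 = 0.0362 s.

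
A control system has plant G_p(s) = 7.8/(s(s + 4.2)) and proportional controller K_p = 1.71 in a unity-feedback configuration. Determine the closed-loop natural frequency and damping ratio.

The closed-loop denominator is s(s+4.2) + 1.71·7.8 = s² + 4.2s + 13.34.
Matching s² + 2ζω_n s + ω_n²: ω_n = √13.34 = 3.652 rad/s and 2ζω_n = 4.2, so ζ = 4.2/(2·3.652) = 0.575.

ω_n = 3.65 rad/s, ζ = 0.575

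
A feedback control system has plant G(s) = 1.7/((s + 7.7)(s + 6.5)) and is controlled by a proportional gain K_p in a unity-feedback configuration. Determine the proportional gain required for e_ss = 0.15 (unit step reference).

Steady-state error for a unit step on this type-0 loop is 1/(1 + K_p·G(0)).
G(0) = 0.03397. Require 1/(1 + K_p·0.03397) = 0.15, so 1 + 0.03397·K_p = 6.667.
K_p = (6.667 − 1)/0.03397 = 167.

K_p = 167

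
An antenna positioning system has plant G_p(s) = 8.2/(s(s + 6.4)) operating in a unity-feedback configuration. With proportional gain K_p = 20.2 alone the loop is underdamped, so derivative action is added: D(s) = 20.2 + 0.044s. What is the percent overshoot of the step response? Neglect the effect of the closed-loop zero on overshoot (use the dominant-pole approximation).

42.5%

Forward path: (20.2 + 0.044s)·8.2/(s(s+6.4)). The closed-loop characteristic equation is s² + (6.4 + 8.2·0.044)s + 8.2·20.2 = 0.
That is s² + 6.761s + 165.6 = 0, so ω_n = 12.87 rad/s and ζ = 6.761/(2·12.87) = 0.2627.
%OS = 100·exp(−πζ/√(1−ζ²)) = 42.5%.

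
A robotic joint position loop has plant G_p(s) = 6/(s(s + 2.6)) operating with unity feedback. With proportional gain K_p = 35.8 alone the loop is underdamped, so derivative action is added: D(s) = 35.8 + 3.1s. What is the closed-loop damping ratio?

ζ = 0.723

Forward path: (35.8 + 3.1s)·6/(s(s+2.6)). The closed-loop characteristic equation is s² + (2.6 + 6·3.1)s + 6·35.8 = 0.
That is s² + 21.2s + 214.8 = 0, so ω_n = 14.66 rad/s and ζ = 21.2/(2·14.66) = 0.7233.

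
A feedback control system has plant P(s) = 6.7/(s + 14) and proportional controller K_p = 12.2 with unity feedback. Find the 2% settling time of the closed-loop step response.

Closed-loop transfer function: T(s) = K_p·P(s)/(1 + K_p·P(s)) = 81.74/(s + 14 + 81.74) = 81.74/(s + 95.74).
Time constant τ = 1/95.74 = 0.01044 s, so the 2% settling time is about 4τ = 0.0418 s.

T_s ≈ 0.0418 s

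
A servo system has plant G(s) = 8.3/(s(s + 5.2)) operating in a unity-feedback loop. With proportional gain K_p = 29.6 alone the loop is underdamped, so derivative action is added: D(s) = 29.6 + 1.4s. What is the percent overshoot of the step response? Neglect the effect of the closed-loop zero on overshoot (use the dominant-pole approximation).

Forward path: (29.6 + 1.4s)·8.3/(s(s+5.2)). The closed-loop characteristic equation is s² + (5.2 + 8.3·1.4)s + 8.3·29.6 = 0.
That is s² + 16.82s + 245.7 = 0, so ω_n = 15.67 rad/s and ζ = 16.82/(2·15.67) = 0.5366.
%OS = 100·exp(−πζ/√(1−ζ²)) = 13.6%.

13.6%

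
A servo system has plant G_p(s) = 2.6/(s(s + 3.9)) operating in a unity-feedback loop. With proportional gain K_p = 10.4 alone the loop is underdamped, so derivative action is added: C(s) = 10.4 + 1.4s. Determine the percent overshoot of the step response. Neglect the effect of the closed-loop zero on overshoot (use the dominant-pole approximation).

Forward path: (10.4 + 1.4s)·2.6/(s(s+3.9)). The closed-loop characteristic equation is s² + (3.9 + 2.6·1.4)s + 2.6·10.4 = 0.
That is s² + 7.54s + 27.04 = 0, so ω_n = 5.2 rad/s and ζ = 7.54/(2·5.2) = 0.725.
%OS = 100·exp(−πζ/√(1−ζ²)) = 3.66%.

3.66%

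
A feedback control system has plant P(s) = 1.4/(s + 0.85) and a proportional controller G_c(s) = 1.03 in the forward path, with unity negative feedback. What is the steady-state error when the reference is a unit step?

The loop is type 0. Static position error constant K_pos = G_c(0)·P(0) = 1.03·1.647 = 1.696.
Steady-state error to a unit step: e_ss = 1/(1+K_pos) = 1/2.696 = 0.371.

0.371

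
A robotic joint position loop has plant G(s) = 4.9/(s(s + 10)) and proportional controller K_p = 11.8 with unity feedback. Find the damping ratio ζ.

With unity feedback the closed-loop characteristic equation is s² + 10s + 11.8·4.9 = s² + 10s + 57.82 = 0.
So ω_n² = 57.82 ⇒ ω_n = 7.604 rad/s, and ζ = 10/(2ω_n) = 0.658.

ζ = 0.658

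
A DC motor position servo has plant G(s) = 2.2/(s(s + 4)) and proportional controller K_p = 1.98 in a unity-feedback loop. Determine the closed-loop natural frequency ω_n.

ω_n = 2.09 rad/s

With unity feedback the closed-loop characteristic equation is s² + 4s + 1.98·2.2 = s² + 4s + 4.356 = 0.
Matching s² + 2ζω_n s + ω_n²: ω_n = √4.356 = 2.087 rad/s and 2ζω_n = 4, so ζ = 4/(2·2.087) = 0.958.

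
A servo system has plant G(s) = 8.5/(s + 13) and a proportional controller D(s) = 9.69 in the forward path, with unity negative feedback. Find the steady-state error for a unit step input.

The loop is type 0. Static position error constant K_pos = D(0)·G(0) = 9.69·0.6538 = 6.336.
Steady-state error to a unit step: e_ss = 1/(1+K_pos) = 1/7.336 = 0.136.

0.136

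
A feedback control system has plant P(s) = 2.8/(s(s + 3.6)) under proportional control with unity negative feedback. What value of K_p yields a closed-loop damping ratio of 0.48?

Closed-loop characteristic equation: s² + 3.6s + K_p·2.8 = 0.
So ω_n = √(2.8K_p) and 2ζω_n = 3.6, giving ζ = 3.6/(2√(2.8K_p)).
Setting ζ = 0.48: √(2.8K_p) = 3.6/(2·0.48) = 3.75, so K_p = 14.06/2.8 = 5.02.

K_p = 5.02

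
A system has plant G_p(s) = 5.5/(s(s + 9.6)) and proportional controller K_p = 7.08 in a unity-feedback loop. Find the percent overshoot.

2.28%

The closed-loop denominator s² + 9.6s + 38.94 gives ω_n = √38.94 = 6.24 and ζ = 9.6/(2ω_n) = 0.7692.
%OS = 100·exp(−πζ/√(1−ζ²)) = 100·exp(−π·0.7692/√0.4083) = 2.28%.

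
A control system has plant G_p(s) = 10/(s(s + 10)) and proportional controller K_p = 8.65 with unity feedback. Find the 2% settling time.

The closed-loop denominator s² + 10s + 86.5 gives ω_n = √86.5 = 9.301 and ζ = 10/(2ω_n) = 0.5376.
2% settling time T_s ≈ 4/(ζω_n) = 4/5 = 0.8 s.

T_s ≈ 0.8 s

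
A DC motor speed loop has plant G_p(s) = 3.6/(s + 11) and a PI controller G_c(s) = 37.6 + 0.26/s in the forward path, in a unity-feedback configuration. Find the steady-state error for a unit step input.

The open loop G_c(s)G_p(s) has a pole at the origin (type 1), so the static position error constant is infinite and e_ss = 1/(1+∞) = 0.

0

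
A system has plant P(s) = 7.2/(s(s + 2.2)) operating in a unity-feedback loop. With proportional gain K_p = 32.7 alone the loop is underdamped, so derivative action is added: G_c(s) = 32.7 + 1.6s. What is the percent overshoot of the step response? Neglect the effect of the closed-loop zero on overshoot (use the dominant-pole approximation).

Forward path: (32.7 + 1.6s)·7.2/(s(s+2.2)). The closed-loop characteristic equation is s² + (2.2 + 7.2·1.6)s + 7.2·32.7 = 0.
That is s² + 13.72s + 235.4 = 0, so ω_n = 15.34 rad/s and ζ = 13.72/(2·15.34) = 0.4471.
%OS = 100·exp(−πζ/√(1−ζ²)) = 20.8%.

20.8%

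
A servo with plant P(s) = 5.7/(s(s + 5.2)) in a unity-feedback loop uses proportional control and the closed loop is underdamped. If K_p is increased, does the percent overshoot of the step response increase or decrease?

increase

Characteristic equation s² + 5.2s + K_p·5.7 = 0: raising K_p raises ω_n while 2ζω_n = 5.2 is fixed, so ζ falls and overshoot grows.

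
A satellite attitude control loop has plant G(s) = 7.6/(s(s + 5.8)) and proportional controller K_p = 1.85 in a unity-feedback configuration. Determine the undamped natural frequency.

The closed-loop denominator is s(s+5.8) + 1.85·7.6 = s² + 5.8s + 14.06.
Matching s² + 2ζω_n s + ω_n²: ω_n = √14.06 = 3.75 rad/s and 2ζω_n = 5.8, so ζ = 5.8/(2·3.75) = 0.773.

ω_n = 3.75 rad/s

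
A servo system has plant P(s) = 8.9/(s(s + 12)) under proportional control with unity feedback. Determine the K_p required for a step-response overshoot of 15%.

K_p = 15.1

From %OS = 100·exp(−πζ/√(1−ζ²)) = 15%, ζ = −ln(0.15)/√(π²+ln²(0.15)) = 0.5169.
Characteristic equation s² + 12s + 8.9K_p = 0 gives ζ = 12/(2√(8.9K_p)).
Setting ζ = 0.5169: √(8.9K_p) = 12/(2·0.5169) = 11.61, so K_p = 134.7/8.9 = 15.1.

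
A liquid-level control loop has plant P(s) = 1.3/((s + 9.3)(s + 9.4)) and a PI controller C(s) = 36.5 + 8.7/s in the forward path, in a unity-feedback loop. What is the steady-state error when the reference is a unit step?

0

The open loop C(s)P(s) has a pole at the origin (type 1), so the static position error constant is infinite and e_ss = 1/(1+∞) = 0.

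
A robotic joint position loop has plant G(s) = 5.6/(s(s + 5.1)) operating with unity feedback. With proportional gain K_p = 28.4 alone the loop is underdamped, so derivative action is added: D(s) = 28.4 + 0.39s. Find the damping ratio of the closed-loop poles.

ζ = 0.289

Forward path: (28.4 + 0.39s)·5.6/(s(s+5.1)). The closed-loop characteristic equation is s² + (5.1 + 5.6·0.39)s + 5.6·28.4 = 0.
That is s² + 7.284s + 159 = 0, so ω_n = 12.61 rad/s and ζ = 7.284/(2·12.61) = 0.2888.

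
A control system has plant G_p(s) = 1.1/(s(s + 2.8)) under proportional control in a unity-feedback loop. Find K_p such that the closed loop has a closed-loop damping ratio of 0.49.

Closed-loop characteristic equation: s² + 2.8s + K_p·1.1 = 0.
So ω_n = √(1.1K_p) and 2ζω_n = 2.8, giving ζ = 2.8/(2√(1.1K_p)).
Setting ζ = 0.49: √(1.1K_p) = 2.8/(2·0.49) = 2.857, so K_p = 8.163/1.1 = 7.42.

K_p = 7.42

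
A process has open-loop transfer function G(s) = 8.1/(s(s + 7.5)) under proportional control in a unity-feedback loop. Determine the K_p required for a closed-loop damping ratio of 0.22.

K_p = 35.9

Closed-loop characteristic equation: s² + 7.5s + K_p·8.1 = 0.
So ω_n = √(8.1K_p) and 2ζω_n = 7.5, giving ζ = 7.5/(2√(8.1K_p)).
Setting ζ = 0.22: √(8.1K_p) = 7.5/(2·0.22) = 17.05, so K_p = 290.5/8.1 = 35.9.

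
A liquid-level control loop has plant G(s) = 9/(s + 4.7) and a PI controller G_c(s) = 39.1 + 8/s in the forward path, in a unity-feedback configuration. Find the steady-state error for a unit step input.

The open loop G_c(s)G(s) has a pole at the origin (type 1), so the static position error constant is infinite and e_ss = 1/(1+∞) = 0.

0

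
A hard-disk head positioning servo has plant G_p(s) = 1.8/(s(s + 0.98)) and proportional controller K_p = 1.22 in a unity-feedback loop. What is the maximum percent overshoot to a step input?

From 1 + K_pG_p(s) = 0: s² + 0.98s + 2.196 = 0 ⇒ ω_n = 1.482, ζ = 0.3307.
%OS = 100·exp(−πζ/√(1−ζ²)) = 100·exp(−π·0.3307/√0.8907) = 33.3%.

33.3%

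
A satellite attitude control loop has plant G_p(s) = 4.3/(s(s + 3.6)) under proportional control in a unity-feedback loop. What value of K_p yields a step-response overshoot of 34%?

K_p = 7.14

From %OS = 100·exp(−πζ/√(1−ζ²)) = 34%, ζ = −ln(0.34)/√(π²+ln²(0.34)) = 0.3248.
Characteristic equation s² + 3.6s + 4.3K_p = 0 gives ζ = 3.6/(2√(4.3K_p)).
Setting ζ = 0.3248: √(4.3K_p) = 3.6/(2·0.3248) = 5.542, so K_p = 30.72/4.3 = 7.14.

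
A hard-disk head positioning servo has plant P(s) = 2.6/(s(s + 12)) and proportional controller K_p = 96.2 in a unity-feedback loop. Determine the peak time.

From 1 + K_pP(s) = 0: s² + 12s + 250.1 = 0 ⇒ ω_n = 15.82, ζ = 0.3794.
Damped frequency ω_d = ω_n√(1−ζ²) = 14.63 rad/s, so peak time T_p = π/ω_d = 0.215 s.

T_p = 0.215 s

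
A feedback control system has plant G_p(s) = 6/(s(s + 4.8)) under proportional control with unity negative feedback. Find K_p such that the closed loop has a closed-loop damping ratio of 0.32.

K_p = 9.37

Closed-loop characteristic equation: s² + 4.8s + K_p·6 = 0.
So ω_n = √(6K_p) and 2ζω_n = 4.8, giving ζ = 4.8/(2√(6K_p)).
Setting ζ = 0.32: √(6K_p) = 4.8/(2·0.32) = 7.5, so K_p = 56.25/6 = 9.37.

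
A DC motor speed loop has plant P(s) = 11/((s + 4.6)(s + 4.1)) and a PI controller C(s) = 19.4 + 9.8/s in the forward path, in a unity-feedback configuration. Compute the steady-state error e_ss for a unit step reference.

0

The open loop C(s)P(s) has a pole at the origin (type 1), so the static position error constant is infinite and e_ss = 1/(1+∞) = 0.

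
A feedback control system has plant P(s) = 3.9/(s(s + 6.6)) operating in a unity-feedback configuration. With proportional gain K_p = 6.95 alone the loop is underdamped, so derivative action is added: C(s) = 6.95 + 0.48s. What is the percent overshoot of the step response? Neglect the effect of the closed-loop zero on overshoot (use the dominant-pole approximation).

Forward path: (6.95 + 0.48s)·3.9/(s(s+6.6)). The closed-loop characteristic equation is s² + (6.6 + 3.9·0.48)s + 3.9·6.95 = 0.
That is s² + 8.472s + 27.11 = 0, so ω_n = 5.206 rad/s and ζ = 8.472/(2·5.206) = 0.8136.
%OS = 100·exp(−πζ/√(1−ζ²)) = 1.23%.

1.23%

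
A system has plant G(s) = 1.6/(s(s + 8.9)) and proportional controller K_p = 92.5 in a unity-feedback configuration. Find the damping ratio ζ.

ζ = 0.366

The closed-loop denominator is s(s+8.9) + 92.5·1.6 = s² + 8.9s + 148.
Matching s² + 2ζω_n s + ω_n²: ω_n = √148 = 12.17 rad/s and 2ζω_n = 8.9, so ζ = 8.9/(2·12.17) = 0.366.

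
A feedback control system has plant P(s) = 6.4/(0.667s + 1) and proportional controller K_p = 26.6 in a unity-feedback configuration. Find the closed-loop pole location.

Closed loop: T(s) = K_p·P/(1+K_p·P) = 170.2/(0.667s + 1 + 170.2), with pole at s = −(1 + 170.2)/0.667 = −256.7.

s = -256.7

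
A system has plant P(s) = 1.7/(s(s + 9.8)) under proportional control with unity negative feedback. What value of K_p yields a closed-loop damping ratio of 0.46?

K_p = 66.7

Closed-loop characteristic equation: s² + 9.8s + K_p·1.7 = 0.
So ω_n = √(1.7K_p) and 2ζω_n = 9.8, giving ζ = 9.8/(2√(1.7K_p)).
Setting ζ = 0.46: √(1.7K_p) = 9.8/(2·0.46) = 10.65, so K_p = 113.5/1.7 = 66.7.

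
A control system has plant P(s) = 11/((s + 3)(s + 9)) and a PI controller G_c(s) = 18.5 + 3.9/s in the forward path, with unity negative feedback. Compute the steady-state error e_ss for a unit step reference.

0

The open loop G_c(s)P(s) has a pole at the origin (type 1), so the static position error constant is infinite and e_ss = 1/(1+∞) = 0.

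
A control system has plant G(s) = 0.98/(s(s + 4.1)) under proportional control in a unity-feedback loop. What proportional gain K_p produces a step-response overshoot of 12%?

K_p = 13.7

From %OS = 100·exp(−πζ/√(1−ζ²)) = 12%, ζ = −ln(0.12)/√(π²+ln²(0.12)) = 0.5594.
Characteristic equation s² + 4.1s + 0.98K_p = 0 gives ζ = 4.1/(2√(0.98K_p)).
Setting ζ = 0.5594: √(0.98K_p) = 4.1/(2·0.5594) = 3.665, so K_p = 13.43/0.98 = 13.7.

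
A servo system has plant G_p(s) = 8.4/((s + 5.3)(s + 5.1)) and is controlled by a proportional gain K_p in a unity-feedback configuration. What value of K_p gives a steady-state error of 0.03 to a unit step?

K_p = 104

The loop is type 0, so e_ss(step) = 1/(1 + K_pos) with K_pos = K_p·G_p(0).
G_p(0) = 0.3108. Require 1/(1 + K_p·0.3108) = 0.03, so 1 + 0.3108·K_p = 33.33.
K_p = (33.33 − 1)/0.3108 = 104.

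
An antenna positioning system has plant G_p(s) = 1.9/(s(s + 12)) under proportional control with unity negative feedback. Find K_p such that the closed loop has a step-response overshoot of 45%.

K_p = 312

From %OS = 100·exp(−πζ/√(1−ζ²)) = 45%, ζ = −ln(0.45)/√(π²+ln²(0.45)) = 0.2463.
Characteristic equation s² + 12s + 1.9K_p = 0 gives ζ = 12/(2√(1.9K_p)).
Setting ζ = 0.2463: √(1.9K_p) = 12/(2·0.2463) = 24.36, so K_p = 593.2/1.9 = 312.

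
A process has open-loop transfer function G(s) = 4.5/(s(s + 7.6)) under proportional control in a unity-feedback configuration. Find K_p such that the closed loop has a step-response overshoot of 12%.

K_p = 10.3

From %OS = 100·exp(−πζ/√(1−ζ²)) = 12%, ζ = −ln(0.12)/√(π²+ln²(0.12)) = 0.5594.
Characteristic equation s² + 7.6s + 4.5K_p = 0 gives ζ = 7.6/(2√(4.5K_p)).
Setting ζ = 0.5594: √(4.5K_p) = 7.6/(2·0.5594) = 6.793, so K_p = 46.14/4.5 = 10.3.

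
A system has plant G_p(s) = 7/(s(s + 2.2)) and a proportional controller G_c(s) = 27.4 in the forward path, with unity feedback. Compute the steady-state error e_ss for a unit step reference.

0

The open loop G_c(s)G_p(s) has a pole at the origin (type 1), so the static position error constant is infinite and e_ss = 1/(1+∞) = 0.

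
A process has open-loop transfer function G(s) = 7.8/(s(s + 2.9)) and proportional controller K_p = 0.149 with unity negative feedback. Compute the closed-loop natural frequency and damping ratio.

1 + K_p·G(s) = 0 gives s² + 2.9s + 1.162 = 0.
So ω_n² = 1.162 ⇒ ω_n = 1.078 rad/s, and ζ = 2.9/(2ω_n) = 1.35.

ω_n = 1.08 rad/s, ζ = 1.35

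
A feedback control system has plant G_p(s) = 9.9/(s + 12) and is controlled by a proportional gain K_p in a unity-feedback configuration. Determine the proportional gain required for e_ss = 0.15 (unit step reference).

The loop is type 0, so e_ss(step) = 1/(1 + K_pos) with K_pos = K_p·G_p(0).
G_p(0) = 0.825. Require 1/(1 + K_p·0.825) = 0.15, so 1 + 0.825·K_p = 6.667.
K_p = (6.667 − 1)/0.825 = 6.87.

K_p = 6.87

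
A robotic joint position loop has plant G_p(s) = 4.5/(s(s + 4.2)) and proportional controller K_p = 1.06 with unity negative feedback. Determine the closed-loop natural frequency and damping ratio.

ω_n = 2.18 rad/s, ζ = 0.962

The closed-loop denominator is s(s+4.2) + 1.06·4.5 = s² + 4.2s + 4.77.
Matching s² + 2ζω_n s + ω_n²: ω_n = √4.77 = 2.184 rad/s and 2ζω_n = 4.2, so ζ = 4.2/(2·2.184) = 0.962.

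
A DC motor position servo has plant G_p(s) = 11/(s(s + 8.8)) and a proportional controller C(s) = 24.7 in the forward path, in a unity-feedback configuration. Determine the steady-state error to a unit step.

The open loop C(s)G_p(s) has a pole at the origin (type 1), so the static position error constant is infinite and e_ss = 1/(1+∞) = 0.

0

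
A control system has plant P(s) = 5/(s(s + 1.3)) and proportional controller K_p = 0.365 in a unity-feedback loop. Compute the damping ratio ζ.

ζ = 0.481

The closed-loop denominator is s(s+1.3) + 0.365·5 = s² + 1.3s + 1.825.
Matching s² + 2ζω_n s + ω_n²: ω_n = √1.825 = 1.351 rad/s and 2ζω_n = 1.3, so ζ = 1.3/(2·1.351) = 0.481.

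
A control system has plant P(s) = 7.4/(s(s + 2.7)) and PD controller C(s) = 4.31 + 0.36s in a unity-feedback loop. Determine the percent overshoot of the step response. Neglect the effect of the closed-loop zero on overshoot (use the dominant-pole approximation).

18.4%

Forward path: (4.31 + 0.36s)·7.4/(s(s+2.7)). The closed-loop characteristic equation is s² + (2.7 + 7.4·0.36)s + 7.4·4.31 = 0.
That is s² + 5.364s + 31.89 = 0, so ω_n = 5.647 rad/s and ζ = 5.364/(2·5.647) = 0.4749.
%OS = 100·exp(−πζ/√(1−ζ²)) = 18.4%.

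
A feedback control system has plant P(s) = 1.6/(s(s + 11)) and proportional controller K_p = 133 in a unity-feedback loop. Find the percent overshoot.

27.8%

The closed-loop denominator s² + 11s + 212.8 gives ω_n = √212.8 = 14.59 and ζ = 11/(2ω_n) = 0.377.
%OS = 100·exp(−πζ/√(1−ζ²)) = 100·exp(−π·0.377/√0.8578) = 27.8%.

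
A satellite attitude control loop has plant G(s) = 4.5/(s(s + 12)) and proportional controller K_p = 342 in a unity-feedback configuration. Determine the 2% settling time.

T_s ≈ 0.667 s

From 1 + K_pG(s) = 0: s² + 12s + 1539 = 0 ⇒ ω_n = 39.23, ζ = 0.1529.
2% settling time T_s ≈ 4/(ζω_n) = 4/6 = 0.667 s.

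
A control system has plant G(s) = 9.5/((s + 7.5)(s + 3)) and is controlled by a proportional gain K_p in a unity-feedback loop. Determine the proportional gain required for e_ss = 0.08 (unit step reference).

K_p = 27.2

For a type-0 loop with proportional control, e_ss = 1/(1 + K_p·G(0)).
G(0) = 0.4222. Require 1/(1 + K_p·0.4222) = 0.08, so 1 + 0.4222·K_p = 12.5.
K_p = (12.5 − 1)/0.4222 = 27.2.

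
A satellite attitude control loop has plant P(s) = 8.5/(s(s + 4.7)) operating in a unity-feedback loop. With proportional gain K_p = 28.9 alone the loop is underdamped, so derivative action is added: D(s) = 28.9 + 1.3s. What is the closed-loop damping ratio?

Forward path: (28.9 + 1.3s)·8.5/(s(s+4.7)). The closed-loop characteristic equation is s² + (4.7 + 8.5·1.3)s + 8.5·28.9 = 0.
That is s² + 15.75s + 245.6 = 0, so ω_n = 15.67 rad/s and ζ = 15.75/(2·15.67) = 0.5024.

ζ = 0.502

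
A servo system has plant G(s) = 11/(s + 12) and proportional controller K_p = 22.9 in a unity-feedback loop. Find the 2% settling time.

Closed-loop transfer function: T(s) = K_p·G(s)/(1 + K_p·G(s)) = 251.9/(s + 12 + 251.9) = 251.9/(s + 263.9).
Time constant τ = 1/263.9 = 0.003789 s, so the 2% settling time is about 4τ = 0.0152 s.

T_s ≈ 0.0152 s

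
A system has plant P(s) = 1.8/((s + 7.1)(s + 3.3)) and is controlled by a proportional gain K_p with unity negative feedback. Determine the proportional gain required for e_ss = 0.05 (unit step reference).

K_p = 247

The loop is type 0, so e_ss(step) = 1/(1 + K_pos) with K_pos = K_p·P(0).
P(0) = 0.07682. Require 1/(1 + K_p·0.07682) = 0.05, so 1 + 0.07682·K_p = 20.
K_p = (20 − 1)/0.07682 = 247.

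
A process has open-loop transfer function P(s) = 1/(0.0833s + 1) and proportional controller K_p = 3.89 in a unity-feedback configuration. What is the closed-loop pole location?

Closed loop: T(s) = K_p·P/(1+K_p·P) = 3.89/(0.0833s + 1 + 3.89), with pole at s = −(1 + 3.89)/0.0833 = −58.7.

s = -58.7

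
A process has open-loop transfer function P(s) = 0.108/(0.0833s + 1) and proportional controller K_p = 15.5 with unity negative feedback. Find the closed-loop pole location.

s = -32.1

Closed loop: T(s) = K_p·P/(1+K_p·P) = 1.674/(0.0833s + 1 + 1.674), with pole at s = −(1 + 1.674)/0.0833 = −32.1.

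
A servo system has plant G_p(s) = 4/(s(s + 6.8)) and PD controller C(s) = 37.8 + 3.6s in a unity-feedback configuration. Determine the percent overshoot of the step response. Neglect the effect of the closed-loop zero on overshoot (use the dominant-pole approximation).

0.478%

Forward path: (37.8 + 3.6s)·4/(s(s+6.8)). The closed-loop characteristic equation is s² + (6.8 + 4·3.6)s + 4·37.8 = 0.
That is s² + 21.2s + 151.2 = 0, so ω_n = 12.3 rad/s and ζ = 21.2/(2·12.3) = 0.862.
%OS = 100·exp(−πζ/√(1−ζ²)) = 0.478%.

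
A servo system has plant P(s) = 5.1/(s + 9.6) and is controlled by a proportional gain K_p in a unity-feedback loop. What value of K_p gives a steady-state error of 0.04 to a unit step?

The loop is type 0, so e_ss(step) = 1/(1 + K_pos) with K_pos = K_p·P(0).
P(0) = 0.5312. Require 1/(1 + K_p·0.5312) = 0.04, so 1 + 0.5312·K_p = 25.
K_p = (25 − 1)/0.5312 = 45.2.

K_p = 45.2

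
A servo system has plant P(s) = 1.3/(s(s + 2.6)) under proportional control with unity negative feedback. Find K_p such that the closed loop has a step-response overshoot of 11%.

K_p = 3.93

From %OS = 100·exp(−πζ/√(1−ζ²)) = 11%, ζ = −ln(0.11)/√(π²+ln²(0.11)) = 0.5749.
Characteristic equation s² + 2.6s + 1.3K_p = 0 gives ζ = 2.6/(2√(1.3K_p)).
Setting ζ = 0.5749: √(1.3K_p) = 2.6/(2·0.5749) = 2.261, so K_p = 5.114/1.3 = 3.93.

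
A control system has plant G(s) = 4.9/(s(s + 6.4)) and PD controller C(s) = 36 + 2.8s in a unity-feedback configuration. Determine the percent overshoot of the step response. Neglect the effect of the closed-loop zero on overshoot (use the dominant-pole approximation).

Forward path: (36 + 2.8s)·4.9/(s(s+6.4)). The closed-loop characteristic equation is s² + (6.4 + 4.9·2.8)s + 4.9·36 = 0.
That is s² + 20.12s + 176.4 = 0, so ω_n = 13.28 rad/s and ζ = 20.12/(2·13.28) = 0.7574.
%OS = 100·exp(−πζ/√(1−ζ²)) = 2.61%.

2.61%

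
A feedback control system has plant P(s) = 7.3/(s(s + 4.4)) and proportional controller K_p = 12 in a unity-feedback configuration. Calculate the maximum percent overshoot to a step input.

The closed-loop denominator s² + 4.4s + 87.6 gives ω_n = √87.6 = 9.359 and ζ = 4.4/(2ω_n) = 0.2351.
%OS = 100·exp(−πζ/√(1−ζ²)) = 100·exp(−π·0.2351/√0.9447) = 46.8%.

46.8%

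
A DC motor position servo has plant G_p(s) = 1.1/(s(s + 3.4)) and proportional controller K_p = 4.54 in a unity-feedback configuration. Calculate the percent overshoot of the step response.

The closed-loop denominator s² + 3.4s + 4.994 gives ω_n = √4.994 = 2.235 and ζ = 3.4/(2ω_n) = 0.7607.
%OS = 100·exp(−πζ/√(1−ζ²)) = 100·exp(−π·0.7607/√0.4213) = 2.52%.

2.52%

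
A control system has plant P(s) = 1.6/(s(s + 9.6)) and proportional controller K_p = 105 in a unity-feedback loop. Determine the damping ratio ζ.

ζ = 0.37

The closed-loop denominator is s(s+9.6) + 105·1.6 = s² + 9.6s + 168.
So ω_n² = 168 ⇒ ω_n = 12.96 rad/s, and ζ = 9.6/(2ω_n) = 0.37.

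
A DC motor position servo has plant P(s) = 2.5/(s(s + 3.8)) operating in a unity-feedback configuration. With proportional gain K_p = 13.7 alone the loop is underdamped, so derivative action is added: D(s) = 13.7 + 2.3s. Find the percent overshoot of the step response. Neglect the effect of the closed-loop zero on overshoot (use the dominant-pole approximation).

1.19%

Forward path: (13.7 + 2.3s)·2.5/(s(s+3.8)). The closed-loop characteristic equation is s² + (3.8 + 2.5·2.3)s + 2.5·13.7 = 0.
That is s² + 9.55s + 34.25 = 0, so ω_n = 5.852 rad/s and ζ = 9.55/(2·5.852) = 0.8159.
%OS = 100·exp(−πζ/√(1−ζ²)) = 1.19%.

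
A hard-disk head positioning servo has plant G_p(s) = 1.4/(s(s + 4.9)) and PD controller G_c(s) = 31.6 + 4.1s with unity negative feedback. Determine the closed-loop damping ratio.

ζ = 0.8

Forward path: (31.6 + 4.1s)·1.4/(s(s+4.9)). The closed-loop characteristic equation is s² + (4.9 + 1.4·4.1)s + 1.4·31.6 = 0.
That is s² + 10.64s + 44.24 = 0, so ω_n = 6.651 rad/s and ζ = 10.64/(2·6.651) = 0.7998.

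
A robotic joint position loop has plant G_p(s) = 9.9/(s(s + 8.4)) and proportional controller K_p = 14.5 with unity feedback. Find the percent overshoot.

From 1 + K_pG_p(s) = 0: s² + 8.4s + 143.6 = 0 ⇒ ω_n = 11.98, ζ = 0.3505.
%OS = 100·exp(−πζ/√(1−ζ²)) = 100·exp(−π·0.3505/√0.8771) = 30.9%.

30.9%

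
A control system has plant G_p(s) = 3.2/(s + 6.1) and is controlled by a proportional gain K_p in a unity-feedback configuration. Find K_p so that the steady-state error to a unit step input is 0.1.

K_p = 17.2

For a type-0 loop with proportional control, e_ss = 1/(1 + K_p·G_p(0)).
G_p(0) = 0.5246. Require 1/(1 + K_p·0.5246) = 0.1, so 1 + 0.5246·K_p = 10.
K_p = (10 − 1)/0.5246 = 17.2.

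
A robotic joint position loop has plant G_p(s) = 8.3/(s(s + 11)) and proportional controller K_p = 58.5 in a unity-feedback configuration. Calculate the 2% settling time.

Closed-loop characteristic equation: s² + 11s + 485.6 = 0, so ω_n = 22.04 rad/s and ζ = 11/(2·22.04) = 0.2496.
2% settling time T_s ≈ 4/(ζω_n) = 4/5.5 = 0.727 s.

T_s ≈ 0.727 s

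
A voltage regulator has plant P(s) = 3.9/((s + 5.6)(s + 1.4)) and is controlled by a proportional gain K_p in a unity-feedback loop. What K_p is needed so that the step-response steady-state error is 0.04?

K_p = 48.2

The loop is type 0, so e_ss(step) = 1/(1 + K_pos) with K_pos = K_p·P(0).
P(0) = 0.4974. Require 1/(1 + K_p·0.4974) = 0.04, so 1 + 0.4974·K_p = 25.
K_p = (25 − 1)/0.4974 = 48.2.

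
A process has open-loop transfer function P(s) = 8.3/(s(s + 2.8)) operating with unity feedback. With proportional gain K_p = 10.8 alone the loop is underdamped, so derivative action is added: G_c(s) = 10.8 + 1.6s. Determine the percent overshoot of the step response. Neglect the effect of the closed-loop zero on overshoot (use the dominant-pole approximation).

Forward path: (10.8 + 1.6s)·8.3/(s(s+2.8)). The closed-loop characteristic equation is s² + (2.8 + 8.3·1.6)s + 8.3·10.8 = 0.
That is s² + 16.08s + 89.64 = 0, so ω_n = 9.468 rad/s and ζ = 16.08/(2·9.468) = 0.8492.
%OS = 100·exp(−πζ/√(1−ζ²)) = 0.64%.

0.64%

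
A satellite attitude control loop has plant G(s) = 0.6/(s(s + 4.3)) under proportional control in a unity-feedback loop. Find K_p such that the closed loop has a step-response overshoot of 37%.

From %OS = 100·exp(−πζ/√(1−ζ²)) = 37%, ζ = −ln(0.37)/√(π²+ln²(0.37)) = 0.3017.
Characteristic equation s² + 4.3s + 0.6K_p = 0 gives ζ = 4.3/(2√(0.6K_p)).
Setting ζ = 0.3017: √(0.6K_p) = 4.3/(2·0.3017) = 7.126, so K_p = 50.77/0.6 = 84.6.

K_p = 84.6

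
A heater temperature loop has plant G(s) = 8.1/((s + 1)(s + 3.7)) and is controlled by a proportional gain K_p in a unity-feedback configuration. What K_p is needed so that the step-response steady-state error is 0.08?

K_p = 5.25

Steady-state error for a unit step on this type-0 loop is 1/(1 + K_p·G(0)).
G(0) = 2.189. Require 1/(1 + K_p·2.189) = 0.08, so 1 + 2.189·K_p = 12.5.
K_p = (12.5 − 1)/2.189 = 5.25.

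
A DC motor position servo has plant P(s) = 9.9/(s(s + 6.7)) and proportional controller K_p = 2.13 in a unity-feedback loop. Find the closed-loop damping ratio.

ζ = 0.73

With unity feedback the closed-loop characteristic equation is s² + 6.7s + 2.13·9.9 = s² + 6.7s + 21.09 = 0.
Matching s² + 2ζω_n s + ω_n²: ω_n = √21.09 = 4.592 rad/s and 2ζω_n = 6.7, so ζ = 6.7/(2·4.592) = 0.73.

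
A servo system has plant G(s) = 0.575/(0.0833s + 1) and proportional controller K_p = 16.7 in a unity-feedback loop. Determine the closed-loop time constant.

Closed loop: T(s) = K_p·G/(1+K_p·G) = 9.602/(0.0833s + 1 + 9.602), with pole at s = −(1 + 9.602)/0.0833 = −127.3.
Closed-loop time constant τ = 1/127.3 = 0.00786 s.

τ = 0.00786 s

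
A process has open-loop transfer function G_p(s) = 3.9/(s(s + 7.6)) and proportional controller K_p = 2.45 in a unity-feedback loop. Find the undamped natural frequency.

ω_n = 3.09 rad/s

The closed-loop denominator is s(s+7.6) + 2.45·3.9 = s² + 7.6s + 9.555.
So ω_n² = 9.555 ⇒ ω_n = 3.091 rad/s, and ζ = 7.6/(2ω_n) = 1.23.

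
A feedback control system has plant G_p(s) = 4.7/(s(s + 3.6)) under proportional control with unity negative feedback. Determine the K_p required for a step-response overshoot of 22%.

From %OS = 100·exp(−πζ/√(1−ζ²)) = 22%, ζ = −ln(0.22)/√(π²+ln²(0.22)) = 0.4342.
Characteristic equation s² + 3.6s + 4.7K_p = 0 gives ζ = 3.6/(2√(4.7K_p)).
Setting ζ = 0.4342: √(4.7K_p) = 3.6/(2·0.4342) = 4.146, so K_p = 17.19/4.7 = 3.66.

K_p = 3.66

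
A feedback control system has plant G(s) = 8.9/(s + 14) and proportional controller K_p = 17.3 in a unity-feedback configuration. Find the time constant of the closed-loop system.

Closed-loop transfer function: T(s) = K_p·G(s)/(1 + K_p·G(s)) = 154/(s + 14 + 154) = 154/(s + 168).
Time constant τ = 1/168 = 0.00595 s.

τ = 0.00595 s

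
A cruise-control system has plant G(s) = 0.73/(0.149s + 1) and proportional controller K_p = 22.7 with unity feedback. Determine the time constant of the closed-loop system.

τ = 0.00848 s

Closed loop: T(s) = K_p·G/(1+K_p·G) = 16.57/(0.149s + 1 + 16.57), with pole at s = −(1 + 16.57)/0.149 = −117.9.
Closed-loop time constant τ = 1/117.9 = 0.00848 s.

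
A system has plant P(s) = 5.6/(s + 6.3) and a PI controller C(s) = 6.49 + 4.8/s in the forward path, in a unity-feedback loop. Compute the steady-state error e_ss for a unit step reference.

0

The open loop C(s)P(s) has a pole at the origin (type 1), so the static position error constant is infinite and e_ss = 1/(1+∞) = 0.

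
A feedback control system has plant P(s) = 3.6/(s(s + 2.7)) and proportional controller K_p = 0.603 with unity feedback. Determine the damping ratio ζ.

ζ = 0.916

With unity feedback the closed-loop characteristic equation is s² + 2.7s + 0.603·3.6 = s² + 2.7s + 2.171 = 0.
So ω_n² = 2.171 ⇒ ω_n = 1.473 rad/s, and ζ = 2.7/(2ω_n) = 0.916.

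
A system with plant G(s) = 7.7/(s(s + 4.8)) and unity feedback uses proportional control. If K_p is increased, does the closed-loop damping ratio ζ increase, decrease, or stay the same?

decrease

ζ = 4.8/(2√(7.7K_p)); increasing K_p raises the denominator, so ζ falls.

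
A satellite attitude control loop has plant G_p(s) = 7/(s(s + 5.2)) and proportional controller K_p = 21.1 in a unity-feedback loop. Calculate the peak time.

From 1 + K_pG_p(s) = 0: s² + 5.2s + 147.7 = 0 ⇒ ω_n = 12.15, ζ = 0.2139.
Damped frequency ω_d = ω_n√(1−ζ²) = 11.87 rad/s, so peak time T_p = π/ω_d = 0.265 s.

T_p = 0.265 s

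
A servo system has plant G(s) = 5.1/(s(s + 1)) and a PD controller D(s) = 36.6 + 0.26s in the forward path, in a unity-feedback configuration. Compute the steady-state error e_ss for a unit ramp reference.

The loop has one pole at the origin (type 1). Velocity error constant K_v = lim_{s→0} s·D(s)G(s) = 36.6·5.1/1 = 186.7.
Steady-state error to a unit ramp: e_ss = 1/K_v = 0.00536.

0.00536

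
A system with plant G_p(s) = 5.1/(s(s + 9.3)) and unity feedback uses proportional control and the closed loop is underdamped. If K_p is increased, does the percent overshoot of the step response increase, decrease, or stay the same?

increase

Characteristic equation s² + 9.3s + K_p·5.1 = 0: raising K_p raises ω_n while 2ζω_n = 9.3 is fixed, so ζ falls and overshoot grows.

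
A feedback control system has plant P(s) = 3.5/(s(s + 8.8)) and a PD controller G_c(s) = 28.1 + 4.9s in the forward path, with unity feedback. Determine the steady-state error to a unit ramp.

0.0895

The loop has one pole at the origin (type 1). Velocity error constant K_v = lim_{s→0} s·G_c(s)P(s) = 28.1·3.5/8.8 = 11.18.
Steady-state error to a unit ramp: e_ss = 1/K_v = 0.0895.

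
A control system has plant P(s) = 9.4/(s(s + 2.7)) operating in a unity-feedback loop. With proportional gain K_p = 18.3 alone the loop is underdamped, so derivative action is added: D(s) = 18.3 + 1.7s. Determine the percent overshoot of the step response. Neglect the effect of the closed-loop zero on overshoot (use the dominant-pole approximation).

4.13%

Forward path: (18.3 + 1.7s)·9.4/(s(s+2.7)). The closed-loop characteristic equation is s² + (2.7 + 9.4·1.7)s + 9.4·18.3 = 0.
That is s² + 18.68s + 172 = 0, so ω_n = 13.12 rad/s and ζ = 18.68/(2·13.12) = 0.7121.
%OS = 100·exp(−πζ/√(1−ζ²)) = 4.13%.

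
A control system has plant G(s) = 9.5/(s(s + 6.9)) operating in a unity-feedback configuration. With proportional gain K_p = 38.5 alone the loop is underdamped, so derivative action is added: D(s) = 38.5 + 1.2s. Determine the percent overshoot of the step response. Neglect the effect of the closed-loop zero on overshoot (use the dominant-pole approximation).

18.1%

Forward path: (38.5 + 1.2s)·9.5/(s(s+6.9)). The closed-loop characteristic equation is s² + (6.9 + 9.5·1.2)s + 9.5·38.5 = 0.
That is s² + 18.3s + 365.8 = 0, so ω_n = 19.12 rad/s and ζ = 18.3/(2·19.12) = 0.4784.
%OS = 100·exp(−πζ/√(1−ζ²)) = 18.1%.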